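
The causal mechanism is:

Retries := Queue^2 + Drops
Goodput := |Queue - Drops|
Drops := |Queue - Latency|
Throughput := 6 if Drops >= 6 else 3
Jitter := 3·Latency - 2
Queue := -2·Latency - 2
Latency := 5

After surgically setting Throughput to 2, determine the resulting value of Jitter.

do(Throughput=2) replaces the equation Throughput := 6 if Drops >= 6 else 3 with the constant Throughput = 2.
Since Jitter is not a descendant of the intervened variable, it is unaffected.
Jitter = 3·Latency - 2  [with Latency=5]  = 13

13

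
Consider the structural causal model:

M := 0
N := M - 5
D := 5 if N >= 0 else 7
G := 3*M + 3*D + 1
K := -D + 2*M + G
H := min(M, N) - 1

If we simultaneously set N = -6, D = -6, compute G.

-17

Setting N = -6, D = -6 by intervention discards those variables' equations.
G = 3*M + 3*D + 1  [with M=0, D=-6]  = -17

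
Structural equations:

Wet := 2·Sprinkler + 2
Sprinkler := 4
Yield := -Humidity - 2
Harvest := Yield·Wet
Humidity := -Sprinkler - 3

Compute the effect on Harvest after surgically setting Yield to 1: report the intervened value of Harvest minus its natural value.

Intervening sets Yield = 1 and removes its equation (Yield := -Humidity - 2).
Wet = 2·Sprinkler + 2  [with Sprinkler=4]  = 10
Harvest = Yield·Wet  [with Yield=1, Wet=10]  = 10
Without intervention: Wet = 2·Sprinkler + 2  [with Sprinkler=4]  = 10; Humidity = -Sprinkler - 3  [with Sprinkler=4]  = -7; Yield = -Humidity - 2  [with Humidity=-7]  = 5; Harvest = Yield·Wet  [with Yield=5, Wet=10]  = 50.
Change = 10 − 50 = -40.

-40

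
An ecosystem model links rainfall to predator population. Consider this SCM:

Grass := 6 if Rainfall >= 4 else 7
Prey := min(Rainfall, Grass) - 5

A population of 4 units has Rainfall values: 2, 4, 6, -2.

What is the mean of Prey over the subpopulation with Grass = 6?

0

Conditioning on Grass=6 selects the 2 unit(s) with Rainfall ∈ {4, 6}. Their Prey values: -1, 1. Mean = 0.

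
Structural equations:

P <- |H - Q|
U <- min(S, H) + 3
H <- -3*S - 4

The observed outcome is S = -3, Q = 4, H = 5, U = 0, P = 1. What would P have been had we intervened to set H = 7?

3

do(H=7) replaces the equation H <- -3*S - 4 with the constant H = 7.
P = |H - Q|  [with H=7, Q=4]  = 3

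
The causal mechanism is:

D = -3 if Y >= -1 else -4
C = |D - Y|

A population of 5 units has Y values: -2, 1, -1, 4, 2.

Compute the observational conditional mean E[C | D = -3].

4.5

E[C|D=-3] averages over only the 4 units with D=-3 (Y = 1, -1, 4, 2): C = 4, 2, 7, 5, mean 4.5.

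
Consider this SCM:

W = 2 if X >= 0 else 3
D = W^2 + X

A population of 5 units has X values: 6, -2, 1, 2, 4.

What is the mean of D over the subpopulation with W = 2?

7.25

Conditioning on W=2 selects the 4 unit(s) with X ∈ {6, 1, 2, 4}. Their D values: 10, 5, 6, 8. Mean = 7.25.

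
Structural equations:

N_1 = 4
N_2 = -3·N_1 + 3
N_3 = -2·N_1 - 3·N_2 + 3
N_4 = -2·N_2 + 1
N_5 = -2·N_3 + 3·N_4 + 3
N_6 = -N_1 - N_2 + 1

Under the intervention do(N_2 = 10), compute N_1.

Under do(N_2=10), the mechanism N_2 = -3·N_1 + 3 is discarded; N_2 is fixed at 10.
N_1 is not downstream of the intervention, so its value is determined by the original equations.

4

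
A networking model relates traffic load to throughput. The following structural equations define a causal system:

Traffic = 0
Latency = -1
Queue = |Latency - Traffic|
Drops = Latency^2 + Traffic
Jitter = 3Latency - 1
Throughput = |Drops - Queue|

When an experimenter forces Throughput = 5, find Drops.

1

do(Throughput=5) replaces the equation Throughput = |Drops - Queue| with the constant Throughput = 5.
No directed path runs from Throughput to Drops, so Drops keeps its natural value.
Drops = Latency^2 + Traffic  [with Latency=-1, Traffic=0]  = 1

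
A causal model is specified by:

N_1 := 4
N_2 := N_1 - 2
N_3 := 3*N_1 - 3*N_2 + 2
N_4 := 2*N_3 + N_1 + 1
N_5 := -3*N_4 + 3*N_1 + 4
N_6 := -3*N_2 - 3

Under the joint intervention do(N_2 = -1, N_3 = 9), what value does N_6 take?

0

Under do(N_2 = -1, N_3 = 9), each intervened variable's structural equation is replaced by its fixed value.
N_6 = -3*N_2 - 3  [with N_2=-1]  = 0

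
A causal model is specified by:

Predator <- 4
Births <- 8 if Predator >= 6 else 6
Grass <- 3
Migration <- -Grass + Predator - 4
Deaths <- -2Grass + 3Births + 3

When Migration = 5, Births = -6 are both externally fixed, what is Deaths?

-21

Under do(Migration = 5, Births = -6), each intervened variable's structural equation is replaced by its fixed value.
Deaths = -2Grass + 3Births + 3  [with Grass=3, Births=-6]  = -21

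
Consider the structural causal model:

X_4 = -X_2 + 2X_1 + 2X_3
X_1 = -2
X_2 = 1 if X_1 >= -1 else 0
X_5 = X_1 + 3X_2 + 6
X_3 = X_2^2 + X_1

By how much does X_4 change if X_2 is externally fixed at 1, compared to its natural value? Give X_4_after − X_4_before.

Under do(X_2=1), the mechanism X_2 = 1 if X_1 >= -1 else 0 is discarded; X_2 is fixed at 1.
X_3 = X_2^2 + X_1  [with X_2=1, X_1=-2]  = -1
X_4 = -X_2 + 2X_1 + 2X_3  [with X_2=1, X_1=-2, X_3=-1]  = -7
Without intervention: X_2 = 1 if X_1 >= -1 else 0  [with X_1=-2]  = 0; X_3 = X_2^2 + X_1  [with X_2=0, X_1=-2]  = -2; X_4 = -X_2 + 2X_1 + 2X_3  [with X_2=0, X_1=-2, X_3=-2]  = -8.
Change = -7 − (-8) = 1.

1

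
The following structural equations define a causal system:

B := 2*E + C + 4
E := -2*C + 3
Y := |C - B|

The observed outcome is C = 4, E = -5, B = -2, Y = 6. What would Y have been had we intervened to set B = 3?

The intervention breaks the incoming arrows to B: B := 2*E + C + 4 no longer applies, and B = 3.
Y = |C - B|  [with C=4, B=3]  = 1

1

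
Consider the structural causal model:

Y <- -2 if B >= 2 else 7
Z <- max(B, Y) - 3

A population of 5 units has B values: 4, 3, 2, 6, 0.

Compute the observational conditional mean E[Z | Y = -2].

E[Z|Y=-2] averages over only the 4 units with Y=-2 (B = 4, 3, 2, 6): Z = 1, 0, -1, 3, mean 0.75.

0.75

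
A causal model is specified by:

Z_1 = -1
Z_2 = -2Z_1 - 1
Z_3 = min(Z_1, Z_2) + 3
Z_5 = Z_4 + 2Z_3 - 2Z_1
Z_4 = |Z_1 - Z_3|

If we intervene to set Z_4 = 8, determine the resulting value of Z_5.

14

Intervening sets Z_4 = 8 and removes its equation (Z_4 = |Z_1 - Z_3|).
Z_2 = -2Z_1 - 1  [with Z_1=-1]  = 1
Z_3 = min(Z_1, Z_2) + 3  [with Z_1=-1, Z_2=1]  = 2
Z_5 = Z_4 + 2Z_3 - 2Z_1  [with Z_4=8, Z_3=2, Z_1=-1]  = 14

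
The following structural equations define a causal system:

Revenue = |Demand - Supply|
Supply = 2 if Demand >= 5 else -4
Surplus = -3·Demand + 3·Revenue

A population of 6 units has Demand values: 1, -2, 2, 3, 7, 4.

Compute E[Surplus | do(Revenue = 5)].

7.5

The intervention sets Revenue=5 in all 6 units regardless of Demand. Recomputing Surplus per unit gives 12, 21, 9, 6, -6, 3; average 7.5.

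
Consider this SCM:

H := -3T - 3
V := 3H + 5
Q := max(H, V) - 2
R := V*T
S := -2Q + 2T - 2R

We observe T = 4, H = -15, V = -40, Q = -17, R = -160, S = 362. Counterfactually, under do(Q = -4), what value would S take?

Under do(Q=-4), the mechanism Q := max(H, V) - 2 is discarded; Q is fixed at -4.
H = -3T - 3  [with T=4]  = -15
V = 3H + 5  [with H=-15]  = -40
R = V*T  [with V=-40, T=4]  = -160
S = -2Q + 2T - 2R  [with Q=-4, T=4, R=-160]  = 336

336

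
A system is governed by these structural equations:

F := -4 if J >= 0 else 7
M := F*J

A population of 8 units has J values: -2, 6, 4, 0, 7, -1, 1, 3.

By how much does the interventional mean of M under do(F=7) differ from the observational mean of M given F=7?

do(F=7) breaks F's dependence on J. With F=7 fixed, M across the units is -14, 42, 28, 0, 49, -7, 7, 21, mean 15.75.
Observing F=7 restricts to units where F's equation naturally yields 7: J ∈ {-2, -1}. In that subpopulation M = -14, -7, mean -10.5.
Difference = 15.75 − (-10.5) = 26.25.

26.25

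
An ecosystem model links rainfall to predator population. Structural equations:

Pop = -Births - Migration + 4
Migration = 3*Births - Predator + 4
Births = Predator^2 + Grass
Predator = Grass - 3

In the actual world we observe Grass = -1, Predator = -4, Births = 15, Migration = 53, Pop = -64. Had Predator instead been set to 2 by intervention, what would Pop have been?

-10

do(Predator=2) replaces the equation Predator = Grass - 3 with the constant Predator = 2.
Births = Predator^2 + Grass  [with Predator=2, Grass=-1]  = 3
Migration = 3*Births - Predator + 4  [with Births=3, Predator=2]  = 11
Pop = -Births - Migration + 4  [with Births=3, Migration=11]  = -10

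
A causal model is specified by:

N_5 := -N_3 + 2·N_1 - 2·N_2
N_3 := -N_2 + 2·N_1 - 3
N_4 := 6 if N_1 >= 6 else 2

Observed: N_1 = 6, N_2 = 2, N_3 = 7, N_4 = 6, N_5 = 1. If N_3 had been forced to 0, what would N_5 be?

do(N_3=0) replaces the equation N_3 := -N_2 + 2·N_1 - 3 with the constant N_3 = 0.
N_5 = -N_3 + 2·N_1 - 2·N_2  [with N_3=0, N_1=6, N_2=2]  = 8

8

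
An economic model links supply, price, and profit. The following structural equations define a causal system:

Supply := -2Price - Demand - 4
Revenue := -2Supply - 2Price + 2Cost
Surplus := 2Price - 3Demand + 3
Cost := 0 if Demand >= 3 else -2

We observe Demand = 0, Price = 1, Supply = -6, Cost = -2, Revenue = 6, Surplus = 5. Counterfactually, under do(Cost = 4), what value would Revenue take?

Intervening sets Cost = 4 and removes its equation (Cost := 0 if Demand >= 3 else -2).
Supply = -2Price - Demand - 4  [with Price=1, Demand=0]  = -6
Revenue = -2Supply - 2Price + 2Cost  [with Supply=-6, Price=1, Cost=4]  = 18

18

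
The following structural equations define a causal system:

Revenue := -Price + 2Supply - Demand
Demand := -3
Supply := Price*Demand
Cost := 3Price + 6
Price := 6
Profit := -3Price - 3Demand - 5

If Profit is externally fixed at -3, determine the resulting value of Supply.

-18

do(Profit=-3) replaces the equation Profit := -3Price - 3Demand - 5 with the constant Profit = -3.
Supply is not downstream of the intervention, so its value is determined by the original equations.
Supply = Price*Demand  [with Price=6, Demand=-3]  = -18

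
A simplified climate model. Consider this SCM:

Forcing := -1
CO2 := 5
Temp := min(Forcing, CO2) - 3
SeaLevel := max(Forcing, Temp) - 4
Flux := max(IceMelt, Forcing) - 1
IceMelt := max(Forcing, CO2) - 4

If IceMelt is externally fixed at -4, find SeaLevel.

Intervening sets IceMelt = -4 and removes its equation (IceMelt := max(Forcing, CO2) - 4).
No directed path runs from IceMelt to SeaLevel, so SeaLevel keeps its natural value.
Temp = min(Forcing, CO2) - 3  [with Forcing=-1, CO2=5]  = -4
SeaLevel = max(Forcing, Temp) - 4  [with Forcing=-1, Temp=-4]  = -5

-5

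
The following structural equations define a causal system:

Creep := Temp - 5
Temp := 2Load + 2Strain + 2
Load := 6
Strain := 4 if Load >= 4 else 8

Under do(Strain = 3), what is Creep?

Under do(Strain=3), the mechanism Strain := 4 if Load >= 4 else 8 is discarded; Strain is fixed at 3.
Temp = 2Load + 2Strain + 2  [with Load=6, Strain=3]  = 20
Creep = Temp - 5  [with Temp=20]  = 15

15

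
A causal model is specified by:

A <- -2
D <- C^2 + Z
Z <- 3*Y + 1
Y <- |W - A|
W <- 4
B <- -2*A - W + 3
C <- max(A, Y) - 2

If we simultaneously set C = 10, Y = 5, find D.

The joint intervention fixes C = 10, Y = 5, removing each variable's own equation.
Z = 3*Y + 1  [with Y=5]  = 16
D = C^2 + Z  [with C=10, Z=16]  = 116

116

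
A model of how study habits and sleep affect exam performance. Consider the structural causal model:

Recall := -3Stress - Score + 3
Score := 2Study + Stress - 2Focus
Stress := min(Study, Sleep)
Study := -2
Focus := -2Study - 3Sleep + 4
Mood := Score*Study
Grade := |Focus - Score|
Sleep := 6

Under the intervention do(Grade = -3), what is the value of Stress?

Under do(Grade=-3), the mechanism Grade := |Focus - Score| is discarded; Grade is fixed at -3.
No directed path runs from Grade to Stress, so Stress keeps its natural value.
Stress = min(Study, Sleep)  [with Study=-2, Sleep=6]  = -2

-2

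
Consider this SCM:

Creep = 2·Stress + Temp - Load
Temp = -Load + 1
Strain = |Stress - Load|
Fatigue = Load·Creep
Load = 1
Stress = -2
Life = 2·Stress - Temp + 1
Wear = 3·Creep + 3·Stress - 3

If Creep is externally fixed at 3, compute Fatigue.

Under do(Creep=3), the mechanism Creep = 2·Stress + Temp - Load is discarded; Creep is fixed at 3.
Fatigue = Load·Creep  [with Load=1, Creep=3]  = 3

3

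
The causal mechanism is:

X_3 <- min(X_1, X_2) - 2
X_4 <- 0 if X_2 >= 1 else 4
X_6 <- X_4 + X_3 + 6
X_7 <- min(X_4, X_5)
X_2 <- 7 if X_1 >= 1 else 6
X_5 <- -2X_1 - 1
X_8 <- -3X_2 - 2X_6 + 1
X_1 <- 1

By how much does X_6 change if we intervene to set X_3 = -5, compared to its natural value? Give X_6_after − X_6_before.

-4

The intervention breaks the incoming arrows to X_3: X_3 <- min(X_1, X_2) - 2 no longer applies, and X_3 = -5.
X_2 = 7 if X_1 >= 1 else 6  [with X_1=1]  = 7
X_4 = 0 if X_2 >= 1 else 4  [with X_2=7]  = 0
X_6 = X_4 + X_3 + 6  [with X_4=0, X_3=-5]  = 1
Without intervention: X_2 = 7 if X_1 >= 1 else 6  [with X_1=1]  = 7; X_3 = min(X_1, X_2) - 2  [with X_1=1, X_2=7]  = -1; X_4 = 0 if X_2 >= 1 else 4  [with X_2=7]  = 0; X_6 = X_4 + X_3 + 6  [with X_4=0, X_3=-1]  = 5.
Change = 1 − 5 = -4.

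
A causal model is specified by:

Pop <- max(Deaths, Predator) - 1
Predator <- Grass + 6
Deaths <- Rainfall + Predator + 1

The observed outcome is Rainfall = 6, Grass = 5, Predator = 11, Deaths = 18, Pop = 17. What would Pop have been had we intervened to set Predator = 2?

8

do(Predator=2) replaces the equation Predator <- Grass + 6 with the constant Predator = 2.
Deaths = Rainfall + Predator + 1  [with Rainfall=6, Predator=2]  = 9
Pop = max(Deaths, Predator) - 1  [with Deaths=9, Predator=2]  = 8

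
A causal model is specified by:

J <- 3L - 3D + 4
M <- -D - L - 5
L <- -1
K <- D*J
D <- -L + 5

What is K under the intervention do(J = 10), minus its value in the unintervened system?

162

Intervening sets J = 10 and removes its equation (J <- 3L - 3D + 4).
D = -L + 5  [with L=-1]  = 6
K = D*J  [with D=6, J=10]  = 60
Without intervention: D = -L + 5  [with L=-1]  = 6; J = 3L - 3D + 4  [with L=-1, D=6]  = -17; K = D*J  [with D=6, J=-17]  = -102.
Change = 60 − (-102) = 162.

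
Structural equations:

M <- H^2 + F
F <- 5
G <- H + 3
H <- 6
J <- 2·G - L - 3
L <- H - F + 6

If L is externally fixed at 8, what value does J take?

7

do(L=8) replaces the equation L <- H - F + 6 with the constant L = 8.
G = H + 3  [with H=6]  = 9
J = 2·G - L - 3  [with G=9, L=8]  = 7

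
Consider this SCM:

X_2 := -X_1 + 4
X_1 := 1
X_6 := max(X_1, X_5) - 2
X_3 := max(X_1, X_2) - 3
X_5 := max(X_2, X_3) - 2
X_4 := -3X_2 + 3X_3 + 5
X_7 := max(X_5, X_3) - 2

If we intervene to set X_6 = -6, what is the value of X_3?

0

do(X_6=-6) replaces the equation X_6 := max(X_1, X_5) - 2 with the constant X_6 = -6.
X_3 is not downstream of the intervention, so its value is determined by the original equations.
X_2 = -X_1 + 4  [with X_1=1]  = 3
X_3 = max(X_1, X_2) - 3  [with X_1=1, X_2=3]  = 0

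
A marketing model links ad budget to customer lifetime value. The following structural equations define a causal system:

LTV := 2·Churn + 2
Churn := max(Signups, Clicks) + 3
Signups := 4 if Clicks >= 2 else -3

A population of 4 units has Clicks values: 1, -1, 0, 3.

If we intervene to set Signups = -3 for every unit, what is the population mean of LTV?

9.5

do(Signups=-3) breaks Signups's dependence on Clicks. With Signups=-3 fixed, LTV across the units is 10, 6, 8, 14, mean 9.5.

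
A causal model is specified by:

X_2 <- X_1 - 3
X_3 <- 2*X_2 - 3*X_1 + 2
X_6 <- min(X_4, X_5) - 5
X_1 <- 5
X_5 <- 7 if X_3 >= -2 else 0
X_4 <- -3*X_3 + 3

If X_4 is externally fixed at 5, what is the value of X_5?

Intervening sets X_4 = 5 and removes its equation (X_4 <- -3*X_3 + 3).
No directed path runs from X_4 to X_5, so X_5 keeps its natural value.
X_2 = X_1 - 3  [with X_1=5]  = 2
X_3 = 2*X_2 - 3*X_1 + 2  [with X_2=2, X_1=5]  = -9
X_5 = 7 if X_3 >= -2 else 0  [with X_3=-9]  = 0

0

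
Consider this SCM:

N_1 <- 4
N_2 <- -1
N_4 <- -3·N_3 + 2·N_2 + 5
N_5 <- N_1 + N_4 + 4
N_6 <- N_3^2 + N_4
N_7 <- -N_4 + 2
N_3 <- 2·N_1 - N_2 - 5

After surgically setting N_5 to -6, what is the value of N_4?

The intervention breaks the incoming arrows to N_5: N_5 <- N_1 + N_4 + 4 no longer applies, and N_5 = -6.
Since N_4 is not a descendant of the intervened variable, it is unaffected.
N_3 = 2·N_1 - N_2 - 5  [with N_1=4, N_2=-1]  = 4
N_4 = -3·N_3 + 2·N_2 + 5  [with N_3=4, N_2=-1]  = -9

-9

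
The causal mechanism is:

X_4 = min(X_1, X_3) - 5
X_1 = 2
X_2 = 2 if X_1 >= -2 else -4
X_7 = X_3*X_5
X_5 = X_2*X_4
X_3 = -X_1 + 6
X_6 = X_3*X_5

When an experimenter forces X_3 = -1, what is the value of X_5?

do(X_3=-1) replaces the equation X_3 = -X_1 + 6 with the constant X_3 = -1.
X_2 = 2 if X_1 >= -2 else -4  [with X_1=2]  = 2
X_4 = min(X_1, X_3) - 5  [with X_1=2, X_3=-1]  = -6
X_5 = X_2*X_4  [with X_2=2, X_4=-6]  = -12

-12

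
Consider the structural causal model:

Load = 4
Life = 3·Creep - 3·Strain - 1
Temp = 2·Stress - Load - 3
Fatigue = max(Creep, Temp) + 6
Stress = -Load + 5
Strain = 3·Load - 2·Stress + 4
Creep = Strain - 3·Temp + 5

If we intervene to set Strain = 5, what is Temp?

The intervention breaks the incoming arrows to Strain: Strain = 3·Load - 2·Stress + 4 no longer applies, and Strain = 5.
Temp is not downstream of the intervention, so its value is determined by the original equations.
Stress = -Load + 5  [with Load=4]  = 1
Temp = 2·Stress - Load - 3  [with Stress=1, Load=4]  = -5

-5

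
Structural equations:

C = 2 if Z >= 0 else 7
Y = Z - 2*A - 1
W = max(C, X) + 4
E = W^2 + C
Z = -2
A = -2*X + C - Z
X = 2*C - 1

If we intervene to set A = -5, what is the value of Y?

The intervention breaks the incoming arrows to A: A = -2*X + C - Z no longer applies, and A = -5.
Y = Z - 2*A - 1  [with Z=-2, A=-5]  = 7

7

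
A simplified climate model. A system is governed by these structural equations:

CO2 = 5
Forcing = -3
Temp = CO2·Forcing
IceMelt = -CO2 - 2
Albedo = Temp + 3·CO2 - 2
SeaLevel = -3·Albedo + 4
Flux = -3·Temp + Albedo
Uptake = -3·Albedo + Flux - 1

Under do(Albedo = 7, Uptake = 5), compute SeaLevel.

-17

The joint intervention fixes Albedo = 7, Uptake = 5, removing each variable's own equation.
SeaLevel = -3·Albedo + 4  [with Albedo=7]  = -17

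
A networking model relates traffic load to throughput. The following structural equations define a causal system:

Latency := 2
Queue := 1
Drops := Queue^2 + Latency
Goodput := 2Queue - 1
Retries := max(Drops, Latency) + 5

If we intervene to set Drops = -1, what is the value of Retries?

7

The intervention breaks the incoming arrows to Drops: Drops := Queue^2 + Latency no longer applies, and Drops = -1.
Retries = max(Drops, Latency) + 5  [with Drops=-1, Latency=2]  = 7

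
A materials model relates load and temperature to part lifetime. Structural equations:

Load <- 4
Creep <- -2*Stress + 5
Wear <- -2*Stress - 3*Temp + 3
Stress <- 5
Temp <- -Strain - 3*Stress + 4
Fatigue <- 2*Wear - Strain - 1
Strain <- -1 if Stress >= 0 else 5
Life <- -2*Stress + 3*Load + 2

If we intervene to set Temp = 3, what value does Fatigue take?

The intervention breaks the incoming arrows to Temp: Temp <- -Strain - 3*Stress + 4 no longer applies, and Temp = 3.
Strain = -1 if Stress >= 0 else 5  [with Stress=5]  = -1
Wear = -2*Stress - 3*Temp + 3  [with Stress=5, Temp=3]  = -16
Fatigue = 2*Wear - Strain - 1  [with Wear=-16, Strain=-1]  = -32

-32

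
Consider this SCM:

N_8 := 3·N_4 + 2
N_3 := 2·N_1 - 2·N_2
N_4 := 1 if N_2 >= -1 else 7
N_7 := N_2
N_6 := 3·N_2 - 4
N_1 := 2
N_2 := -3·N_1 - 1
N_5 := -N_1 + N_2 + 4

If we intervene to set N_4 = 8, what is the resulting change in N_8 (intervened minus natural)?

do(N_4=8) replaces the equation N_4 := 1 if N_2 >= -1 else 7 with the constant N_4 = 8.
N_8 = 3·N_4 + 2  [with N_4=8]  = 26
Without intervention: N_2 = -3·N_1 - 1  [with N_1=2]  = -7; N_4 = 1 if N_2 >= -1 else 7  [with N_2=-7]  = 7; N_8 = 3·N_4 + 2  [with N_4=7]  = 23.
Change = 26 − 23 = 3.

3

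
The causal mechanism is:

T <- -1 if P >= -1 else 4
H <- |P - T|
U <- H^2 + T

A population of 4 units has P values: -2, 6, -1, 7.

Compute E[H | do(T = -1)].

4

Under do(T=-1), T's equation is replaced by T=-1 for every unit. Per-unit H: 1, 7, 0, 8. Mean = 4.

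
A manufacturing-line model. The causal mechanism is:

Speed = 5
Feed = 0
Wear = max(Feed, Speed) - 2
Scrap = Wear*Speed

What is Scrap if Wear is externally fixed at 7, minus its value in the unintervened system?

20

The intervention breaks the incoming arrows to Wear: Wear = max(Feed, Speed) - 2 no longer applies, and Wear = 7.
Scrap = Wear*Speed  [with Wear=7, Speed=5]  = 35
Without intervention: Wear = max(Feed, Speed) - 2  [with Feed=0, Speed=5]  = 3; Scrap = Wear*Speed  [with Wear=3, Speed=5]  = 15.
Change = 35 − 15 = 20.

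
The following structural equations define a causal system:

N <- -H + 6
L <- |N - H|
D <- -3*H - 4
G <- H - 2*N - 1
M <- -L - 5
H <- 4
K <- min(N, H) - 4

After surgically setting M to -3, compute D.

The intervention breaks the incoming arrows to M: M <- -L - 5 no longer applies, and M = -3.
No directed path runs from M to D, so D keeps its natural value.
D = -3*H - 4  [with H=4]  = -16

-16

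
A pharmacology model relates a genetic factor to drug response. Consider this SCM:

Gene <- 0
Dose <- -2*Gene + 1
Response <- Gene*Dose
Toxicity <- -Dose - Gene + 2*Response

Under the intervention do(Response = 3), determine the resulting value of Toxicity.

5

The intervention breaks the incoming arrows to Response: Response <- Gene*Dose no longer applies, and Response = 3.
Dose = -2*Gene + 1  [with Gene=0]  = 1
Toxicity = -Dose - Gene + 2*Response  [with Dose=1, Gene=0, Response=3]  = 5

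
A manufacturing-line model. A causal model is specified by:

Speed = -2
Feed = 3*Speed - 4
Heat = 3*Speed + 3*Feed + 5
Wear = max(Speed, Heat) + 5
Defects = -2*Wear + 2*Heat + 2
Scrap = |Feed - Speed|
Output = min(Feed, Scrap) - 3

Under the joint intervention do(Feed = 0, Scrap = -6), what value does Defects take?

Setting Feed = 0, Scrap = -6 by intervention discards those variables' equations.
Heat = 3*Speed + 3*Feed + 5  [with Speed=-2, Feed=0]  = -1
Wear = max(Speed, Heat) + 5  [with Speed=-2, Heat=-1]  = 4
Defects = -2*Wear + 2*Heat + 2  [with Wear=4, Heat=-1]  = -8

-8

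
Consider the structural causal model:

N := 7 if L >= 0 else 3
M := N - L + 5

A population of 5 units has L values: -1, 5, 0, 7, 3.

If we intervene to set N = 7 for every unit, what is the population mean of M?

do(N=7) breaks N's dependence on L. With N=7 fixed, M across the units is 13, 7, 12, 5, 9, mean 9.2.

9.2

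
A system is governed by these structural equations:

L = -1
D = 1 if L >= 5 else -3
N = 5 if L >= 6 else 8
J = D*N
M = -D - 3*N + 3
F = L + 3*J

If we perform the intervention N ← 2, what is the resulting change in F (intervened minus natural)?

54

The intervention breaks the incoming arrows to N: N = 5 if L >= 6 else 8 no longer applies, and N = 2.
D = 1 if L >= 5 else -3  [with L=-1]  = -3
J = D*N  [with D=-3, N=2]  = -6
F = L + 3*J  [with L=-1, J=-6]  = -19
Without intervention: D = 1 if L >= 5 else -3  [with L=-1]  = -3; N = 5 if L >= 6 else 8  [with L=-1]  = 8; J = D*N  [with D=-3, N=8]  = -24; F = L + 3*J  [with L=-1, J=-24]  = -73.
Change = -19 − (-73) = 54.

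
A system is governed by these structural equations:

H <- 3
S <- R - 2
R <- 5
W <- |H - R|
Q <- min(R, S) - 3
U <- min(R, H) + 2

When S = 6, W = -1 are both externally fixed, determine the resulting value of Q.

Setting S = 6, W = -1 by intervention discards those variables' equations.
Q = min(R, S) - 3  [with R=5, S=6]  = 2

2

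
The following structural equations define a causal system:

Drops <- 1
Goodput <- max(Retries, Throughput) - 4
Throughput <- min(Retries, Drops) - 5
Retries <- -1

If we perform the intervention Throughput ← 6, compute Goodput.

2

The intervention breaks the incoming arrows to Throughput: Throughput <- min(Retries, Drops) - 5 no longer applies, and Throughput = 6.
Goodput = max(Retries, Throughput) - 4  [with Retries=-1, Throughput=6]  = 2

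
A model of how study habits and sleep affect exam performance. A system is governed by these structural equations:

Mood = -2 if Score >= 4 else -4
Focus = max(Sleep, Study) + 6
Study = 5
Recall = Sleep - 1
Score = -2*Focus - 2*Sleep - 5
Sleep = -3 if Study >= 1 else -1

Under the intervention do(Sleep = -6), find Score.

Under do(Sleep=-6), the mechanism Sleep = -3 if Study >= 1 else -1 is discarded; Sleep is fixed at -6.
Focus = max(Sleep, Study) + 6  [with Sleep=-6, Study=5]  = 11
Score = -2*Focus - 2*Sleep - 5  [with Focus=11, Sleep=-6]  = -15

-15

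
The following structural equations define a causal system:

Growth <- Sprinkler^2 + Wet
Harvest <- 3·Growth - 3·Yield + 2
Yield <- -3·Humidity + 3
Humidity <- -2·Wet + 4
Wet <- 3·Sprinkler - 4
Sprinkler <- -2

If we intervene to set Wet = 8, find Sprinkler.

-2

Under do(Wet=8), the mechanism Wet <- 3·Sprinkler - 4 is discarded; Wet is fixed at 8.
Sprinkler is not downstream of the intervention, so its value is determined by the original equations.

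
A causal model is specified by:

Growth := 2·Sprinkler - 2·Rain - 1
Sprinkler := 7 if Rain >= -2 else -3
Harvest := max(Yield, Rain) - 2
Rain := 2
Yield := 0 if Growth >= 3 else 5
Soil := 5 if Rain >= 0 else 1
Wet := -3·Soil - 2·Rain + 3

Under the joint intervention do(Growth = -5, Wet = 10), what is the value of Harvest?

3

Setting Growth = -5, Wet = 10 by intervention discards those variables' equations.
Yield = 0 if Growth >= 3 else 5  [with Growth=-5]  = 5
Harvest = max(Yield, Rain) - 2  [with Yield=5, Rain=2]  = 3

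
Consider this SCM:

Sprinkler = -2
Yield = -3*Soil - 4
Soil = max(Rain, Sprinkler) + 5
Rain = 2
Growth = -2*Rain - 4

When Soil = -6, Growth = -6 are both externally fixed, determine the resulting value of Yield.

Setting Soil = -6, Growth = -6 by intervention discards those variables' equations.
Yield = -3*Soil - 4  [with Soil=-6]  = 14

14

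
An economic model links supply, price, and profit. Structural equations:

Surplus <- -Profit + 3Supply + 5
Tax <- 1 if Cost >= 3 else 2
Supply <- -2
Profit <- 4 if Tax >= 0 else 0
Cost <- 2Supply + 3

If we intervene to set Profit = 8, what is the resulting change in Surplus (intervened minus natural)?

-4

Intervening sets Profit = 8 and removes its equation (Profit <- 4 if Tax >= 0 else 0).
Surplus = -Profit + 3Supply + 5  [with Profit=8, Supply=-2]  = -9
Without intervention: Cost = 2Supply + 3  [with Supply=-2]  = -1; Tax = 1 if Cost >= 3 else 2  [with Cost=-1]  = 2; Profit = 4 if Tax >= 0 else 0  [with Tax=2]  = 4; Surplus = -Profit + 3Supply + 5  [with Profit=4, Supply=-2]  = -5.
Change = -9 − (-5) = -4.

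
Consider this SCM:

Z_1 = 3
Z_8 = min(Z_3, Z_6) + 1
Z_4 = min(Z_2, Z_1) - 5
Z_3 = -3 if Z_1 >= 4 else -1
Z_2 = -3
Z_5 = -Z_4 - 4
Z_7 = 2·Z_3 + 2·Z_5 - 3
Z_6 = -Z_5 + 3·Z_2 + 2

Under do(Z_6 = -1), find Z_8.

Intervening sets Z_6 = -1 and removes its equation (Z_6 = -Z_5 + 3·Z_2 + 2).
Z_3 = -3 if Z_1 >= 4 else -1  [with Z_1=3]  = -1
Z_8 = min(Z_3, Z_6) + 1  [with Z_3=-1, Z_6=-1]  = 0

0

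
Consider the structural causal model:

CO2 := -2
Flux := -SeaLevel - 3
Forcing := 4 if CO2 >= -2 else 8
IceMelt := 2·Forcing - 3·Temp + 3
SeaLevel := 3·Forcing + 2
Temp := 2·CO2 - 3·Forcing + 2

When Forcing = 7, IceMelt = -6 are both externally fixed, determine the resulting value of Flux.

-26

The joint intervention fixes Forcing = 7, IceMelt = -6, removing each variable's own equation.
SeaLevel = 3·Forcing + 2  [with Forcing=7]  = 23
Flux = -SeaLevel - 3  [with SeaLevel=23]  = -26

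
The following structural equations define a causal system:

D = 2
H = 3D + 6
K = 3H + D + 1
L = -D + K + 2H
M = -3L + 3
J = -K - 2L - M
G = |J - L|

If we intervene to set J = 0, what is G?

61

Intervening sets J = 0 and removes its equation (J = -K - 2L - M).
H = 3D + 6  [with D=2]  = 12
K = 3H + D + 1  [with H=12, D=2]  = 39
L = -D + K + 2H  [with D=2, K=39, H=12]  = 61
G = |J - L|  [with J=0, L=61]  = 61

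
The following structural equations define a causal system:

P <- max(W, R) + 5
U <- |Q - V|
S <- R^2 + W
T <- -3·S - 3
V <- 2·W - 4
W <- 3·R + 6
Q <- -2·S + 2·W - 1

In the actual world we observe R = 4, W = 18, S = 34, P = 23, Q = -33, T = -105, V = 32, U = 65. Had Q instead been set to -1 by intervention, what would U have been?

33

do(Q=-1) replaces the equation Q <- -2·S + 2·W - 1 with the constant Q = -1.
W = 3·R + 6  [with R=4]  = 18
V = 2·W - 4  [with W=18]  = 32
U = |Q - V|  [with Q=-1, V=32]  = 33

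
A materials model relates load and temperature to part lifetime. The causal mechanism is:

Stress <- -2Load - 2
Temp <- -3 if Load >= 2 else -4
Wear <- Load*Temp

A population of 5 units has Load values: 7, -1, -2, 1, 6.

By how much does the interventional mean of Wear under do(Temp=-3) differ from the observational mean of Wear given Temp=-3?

12.9

Every unit gets Temp=-3 under the intervention. Wear values become -21, 3, 6, -3, -18; E[Wear|do(Temp=-3)] = -6.6.
E[Wear|Temp=-3] averages over only the 2 units with Temp=-3 (Load = 7, 6): Wear = -21, -18, mean -19.5.
Difference = -6.6 − (-19.5) = 12.9.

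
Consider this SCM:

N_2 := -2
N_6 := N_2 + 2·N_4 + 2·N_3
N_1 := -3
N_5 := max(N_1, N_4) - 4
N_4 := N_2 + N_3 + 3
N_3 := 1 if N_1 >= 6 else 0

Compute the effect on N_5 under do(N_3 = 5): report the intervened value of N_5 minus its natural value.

do(N_3=5) replaces the equation N_3 := 1 if N_1 >= 6 else 0 with the constant N_3 = 5.
N_4 = N_2 + N_3 + 3  [with N_2=-2, N_3=5]  = 6
N_5 = max(N_1, N_4) - 4  [with N_1=-3, N_4=6]  = 2
Without intervention: N_3 = 1 if N_1 >= 6 else 0  [with N_1=-3]  = 0; N_4 = N_2 + N_3 + 3  [with N_2=-2, N_3=0]  = 1; N_5 = max(N_1, N_4) - 4  [with N_1=-3, N_4=1]  = -3.
Change = 2 − (-3) = 5.

5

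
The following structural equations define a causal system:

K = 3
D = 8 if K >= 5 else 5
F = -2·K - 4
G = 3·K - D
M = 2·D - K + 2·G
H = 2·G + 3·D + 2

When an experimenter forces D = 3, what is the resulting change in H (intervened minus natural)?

Under do(D=3), the mechanism D = 8 if K >= 5 else 5 is discarded; D is fixed at 3.
G = 3·K - D  [with K=3, D=3]  = 6
H = 2·G + 3·D + 2  [with G=6, D=3]  = 23
Without intervention: D = 8 if K >= 5 else 5  [with K=3]  = 5; G = 3·K - D  [with K=3, D=5]  = 4; H = 2·G + 3·D + 2  [with G=4, D=5]  = 25.
Change = 23 − 25 = -2.

-2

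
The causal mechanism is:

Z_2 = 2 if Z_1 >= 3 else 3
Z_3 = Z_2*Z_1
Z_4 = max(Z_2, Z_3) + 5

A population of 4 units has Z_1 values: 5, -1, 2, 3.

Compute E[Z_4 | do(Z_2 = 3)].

13.25

do(Z_2=3) breaks Z_2's dependence on Z_1. With Z_2=3 fixed, Z_4 across the units is 20, 8, 11, 14, mean 13.25.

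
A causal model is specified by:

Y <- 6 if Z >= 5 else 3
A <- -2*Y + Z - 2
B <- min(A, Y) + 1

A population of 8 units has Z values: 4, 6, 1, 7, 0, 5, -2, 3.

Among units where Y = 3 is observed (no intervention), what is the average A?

E[A|Y=3] averages over only the 5 units with Y=3 (Z = 4, 1, 0, -2, 3): A = -4, -7, -8, -10, -5, mean -6.8.

-6.8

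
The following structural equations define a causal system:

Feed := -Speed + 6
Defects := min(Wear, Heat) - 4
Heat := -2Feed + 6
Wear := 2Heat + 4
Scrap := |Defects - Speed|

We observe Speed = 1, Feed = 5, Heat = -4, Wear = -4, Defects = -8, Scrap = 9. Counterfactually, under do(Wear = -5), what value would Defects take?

Intervening sets Wear = -5 and removes its equation (Wear := 2Heat + 4).
Feed = -Speed + 6  [with Speed=1]  = 5
Heat = -2Feed + 6  [with Feed=5]  = -4
Defects = min(Wear, Heat) - 4  [with Wear=-5, Heat=-4]  = -9

-9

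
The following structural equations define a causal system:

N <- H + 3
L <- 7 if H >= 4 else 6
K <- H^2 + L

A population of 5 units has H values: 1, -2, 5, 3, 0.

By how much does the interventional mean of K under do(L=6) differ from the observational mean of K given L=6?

Every unit gets L=6 under the intervention. K values become 7, 10, 31, 15, 6; E[K|do(L=6)] = 13.8.
E[K|L=6] averages over only the 4 units with L=6 (H = 1, -2, 3, 0): K = 7, 10, 15, 6, mean 9.5.
Difference = 13.8 − 9.5 = 4.3.

4.3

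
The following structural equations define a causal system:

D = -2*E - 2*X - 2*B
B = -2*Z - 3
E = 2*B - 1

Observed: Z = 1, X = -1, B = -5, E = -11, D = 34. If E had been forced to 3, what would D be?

Intervening sets E = 3 and removes its equation (E = 2*B - 1).
B = -2*Z - 3  [with Z=1]  = -5
D = -2*E - 2*X - 2*B  [with E=3, X=-1, B=-5]  = 6

6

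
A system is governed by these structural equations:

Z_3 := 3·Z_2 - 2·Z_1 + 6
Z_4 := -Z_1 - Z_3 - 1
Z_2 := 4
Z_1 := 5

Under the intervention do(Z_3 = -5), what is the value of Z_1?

5

Under do(Z_3=-5), the mechanism Z_3 := 3·Z_2 - 2·Z_1 + 6 is discarded; Z_3 is fixed at -5.
Z_1 is not downstream of the intervention, so its value is determined by the original equations.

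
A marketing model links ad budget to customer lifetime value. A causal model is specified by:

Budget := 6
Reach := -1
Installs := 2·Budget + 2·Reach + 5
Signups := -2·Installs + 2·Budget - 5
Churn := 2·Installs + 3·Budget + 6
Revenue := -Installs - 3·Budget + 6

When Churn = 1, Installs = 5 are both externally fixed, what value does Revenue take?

The joint intervention fixes Churn = 1, Installs = 5, removing each variable's own equation.
Revenue = -Installs - 3·Budget + 6  [with Installs=5, Budget=6]  = -17

-17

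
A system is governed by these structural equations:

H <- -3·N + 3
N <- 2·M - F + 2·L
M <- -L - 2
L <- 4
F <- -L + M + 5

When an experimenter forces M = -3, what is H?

-9

do(M=-3) replaces the equation M <- -L - 2 with the constant M = -3.
F = -L + M + 5  [with L=4, M=-3]  = -2
N = 2·M - F + 2·L  [with M=-3, F=-2, L=4]  = 4
H = -3·N + 3  [with N=4]  = -9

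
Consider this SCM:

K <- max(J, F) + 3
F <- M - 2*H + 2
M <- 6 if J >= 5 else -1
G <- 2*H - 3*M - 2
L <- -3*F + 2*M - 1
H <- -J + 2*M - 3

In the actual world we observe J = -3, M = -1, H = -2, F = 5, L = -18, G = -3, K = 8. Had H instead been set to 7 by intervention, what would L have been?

36

do(H=7) replaces the equation H <- -J + 2*M - 3 with the constant H = 7.
M = 6 if J >= 5 else -1  [with J=-3]  = -1
F = M - 2*H + 2  [with M=-1, H=7]  = -13
L = -3*F + 2*M - 1  [with F=-13, M=-1]  = 36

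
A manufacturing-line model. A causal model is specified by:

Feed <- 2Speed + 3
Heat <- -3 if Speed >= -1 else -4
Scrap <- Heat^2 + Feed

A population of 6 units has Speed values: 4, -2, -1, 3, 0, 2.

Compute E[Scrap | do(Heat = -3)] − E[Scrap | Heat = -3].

do(Heat=-3) breaks Heat's dependence on Speed. With Heat=-3 fixed, Scrap across the units is 20, 8, 10, 18, 12, 16, mean 14.
Observing Heat=-3 restricts to units where Heat's equation naturally yields -3: Speed ∈ {4, -1, 3, 0, 2}. In that subpopulation Scrap = 20, 10, 18, 12, 16, mean 15.2.
Difference = 14 − 15.2 = -1.2.

-1.2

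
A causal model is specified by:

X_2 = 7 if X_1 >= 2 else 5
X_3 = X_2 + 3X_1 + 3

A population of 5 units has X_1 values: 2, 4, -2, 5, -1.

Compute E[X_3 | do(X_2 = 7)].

do(X_2=7) breaks X_2's dependence on X_1. With X_2=7 fixed, X_3 across the units is 16, 22, 4, 25, 7, mean 14.8.

14.8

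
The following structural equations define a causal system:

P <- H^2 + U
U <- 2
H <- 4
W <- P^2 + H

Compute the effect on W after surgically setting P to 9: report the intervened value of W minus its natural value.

-243

The intervention breaks the incoming arrows to P: P <- H^2 + U no longer applies, and P = 9.
W = P^2 + H  [with P=9, H=4]  = 85
Without intervention: P = H^2 + U  [with H=4, U=2]  = 18; W = P^2 + H  [with P=18, H=4]  = 328.
Change = 85 − 328 = -243.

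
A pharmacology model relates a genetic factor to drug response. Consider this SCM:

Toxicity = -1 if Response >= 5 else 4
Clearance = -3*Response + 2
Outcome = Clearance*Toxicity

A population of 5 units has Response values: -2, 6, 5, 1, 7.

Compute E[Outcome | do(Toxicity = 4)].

-32.8

Under do(Toxicity=4), Toxicity's equation is replaced by Toxicity=4 for every unit. Per-unit Outcome: 32, -64, -52, -4, -76. Mean = -32.8.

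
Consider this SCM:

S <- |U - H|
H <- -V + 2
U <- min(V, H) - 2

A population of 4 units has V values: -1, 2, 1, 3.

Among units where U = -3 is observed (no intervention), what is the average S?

4

E[S|U=-3] averages over only the 2 units with U=-3 (V = -1, 3): S = 6, 2, mean 4.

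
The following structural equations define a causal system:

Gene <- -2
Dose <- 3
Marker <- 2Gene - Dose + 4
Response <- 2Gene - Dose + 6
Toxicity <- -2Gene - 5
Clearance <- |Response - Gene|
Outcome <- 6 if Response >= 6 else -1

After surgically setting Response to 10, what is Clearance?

Under do(Response=10), the mechanism Response <- 2Gene - Dose + 6 is discarded; Response is fixed at 10.
Clearance = |Response - Gene|  [with Response=10, Gene=-2]  = 12

12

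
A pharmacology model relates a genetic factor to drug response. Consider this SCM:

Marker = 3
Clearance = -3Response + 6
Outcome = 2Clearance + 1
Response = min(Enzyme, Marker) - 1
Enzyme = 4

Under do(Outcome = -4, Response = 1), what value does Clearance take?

3

Under do(Outcome = -4, Response = 1), each intervened variable's structural equation is replaced by its fixed value.
Clearance = -3Response + 6  [with Response=1]  = 3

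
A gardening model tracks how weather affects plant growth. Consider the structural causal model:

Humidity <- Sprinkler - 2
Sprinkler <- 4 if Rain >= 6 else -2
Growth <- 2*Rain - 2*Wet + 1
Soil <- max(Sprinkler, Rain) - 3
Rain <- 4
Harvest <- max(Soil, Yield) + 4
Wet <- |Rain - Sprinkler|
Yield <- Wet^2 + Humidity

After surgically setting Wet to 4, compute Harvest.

do(Wet=4) replaces the equation Wet <- |Rain - Sprinkler| with the constant Wet = 4.
Sprinkler = 4 if Rain >= 6 else -2  [with Rain=4]  = -2
Soil = max(Sprinkler, Rain) - 3  [with Sprinkler=-2, Rain=4]  = 1
Humidity = Sprinkler - 2  [with Sprinkler=-2]  = -4
Yield = Wet^2 + Humidity  [with Wet=4, Humidity=-4]  = 12
Harvest = max(Soil, Yield) + 4  [with Soil=1, Yield=12]  = 16

16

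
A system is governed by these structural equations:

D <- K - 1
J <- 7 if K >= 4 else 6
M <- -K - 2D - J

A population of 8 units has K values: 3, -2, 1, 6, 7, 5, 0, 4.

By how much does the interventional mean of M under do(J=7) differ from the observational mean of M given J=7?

7.5

do(J=7) breaks J's dependence on K. With J=7 fixed, M across the units is -14, 1, -8, -23, -26, -20, -5, -17, mean -14.
Conditioning on J=7 selects the 4 unit(s) with K ∈ {6, 7, 5, 4}. Their M values: -23, -26, -20, -17. Mean = -21.5.
Difference = -14 − (-21.5) = 7.5.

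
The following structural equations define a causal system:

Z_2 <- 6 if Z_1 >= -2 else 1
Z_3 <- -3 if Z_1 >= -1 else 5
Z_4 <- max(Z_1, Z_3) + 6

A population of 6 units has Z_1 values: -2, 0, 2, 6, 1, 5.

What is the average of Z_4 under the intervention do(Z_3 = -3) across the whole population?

8

The intervention sets Z_3=-3 in all 6 units regardless of Z_1. Recomputing Z_4 per unit gives 4, 6, 8, 12, 7, 11; average 8.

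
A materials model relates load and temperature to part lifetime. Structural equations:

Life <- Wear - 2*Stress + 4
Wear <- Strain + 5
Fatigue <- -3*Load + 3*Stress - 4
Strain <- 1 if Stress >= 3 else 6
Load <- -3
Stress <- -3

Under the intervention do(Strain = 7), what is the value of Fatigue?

-4

do(Strain=7) replaces the equation Strain <- 1 if Stress >= 3 else 6 with the constant Strain = 7.
Fatigue is not downstream of the intervention, so its value is determined by the original equations.
Fatigue = -3*Load + 3*Stress - 4  [with Load=-3, Stress=-3]  = -4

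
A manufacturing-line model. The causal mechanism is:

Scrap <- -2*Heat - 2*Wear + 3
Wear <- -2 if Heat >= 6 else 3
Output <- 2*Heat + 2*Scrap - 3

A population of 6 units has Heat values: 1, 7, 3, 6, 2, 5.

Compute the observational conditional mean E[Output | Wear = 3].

-14.5

Observing Wear=3 restricts to units where Wear's equation naturally yields 3: Heat ∈ {1, 3, 2, 5}. In that subpopulation Output = -11, -15, -13, -19, mean -14.5.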